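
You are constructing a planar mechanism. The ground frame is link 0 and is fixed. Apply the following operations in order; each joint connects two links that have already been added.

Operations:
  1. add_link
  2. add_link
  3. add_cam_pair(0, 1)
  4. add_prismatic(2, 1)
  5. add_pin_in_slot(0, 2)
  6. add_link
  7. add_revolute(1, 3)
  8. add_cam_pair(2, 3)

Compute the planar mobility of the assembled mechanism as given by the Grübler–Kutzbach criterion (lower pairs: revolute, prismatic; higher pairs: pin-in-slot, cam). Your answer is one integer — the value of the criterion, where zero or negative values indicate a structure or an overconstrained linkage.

M = 2

[1;0;0] (link 0 is ground)
L+ [2;0;0]
L+ [3;0;0]
C(0,1)∈J2 [3;0;1]
P(2,1)∈J1 [3;1;1]
PS(0,2)∈J2 [3;1;2]
L+ [4;1;2]
R(1,3)∈J1 [4;2;2]
C(2,3)∈J2 [4;2;3]
mobility = 9 − 4 − 3 = 2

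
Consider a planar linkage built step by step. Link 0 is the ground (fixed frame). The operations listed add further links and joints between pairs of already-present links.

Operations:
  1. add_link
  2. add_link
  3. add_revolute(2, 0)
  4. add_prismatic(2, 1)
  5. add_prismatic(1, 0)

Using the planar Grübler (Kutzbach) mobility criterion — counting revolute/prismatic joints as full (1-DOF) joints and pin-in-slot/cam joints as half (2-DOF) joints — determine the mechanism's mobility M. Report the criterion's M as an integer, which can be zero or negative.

link 0 = ground. State L|J1|J2 = 1|0|0
+link1  2|0|0
+link2  3|0|0
R(2,0) f=1→J1  3|1|0
P(2,1) f=1→J1  3|2|0
P(1,0) f=1→J1  3|3|0
M = 3(3−1)−2·3−0 = 6−6−0 = 0

M = 0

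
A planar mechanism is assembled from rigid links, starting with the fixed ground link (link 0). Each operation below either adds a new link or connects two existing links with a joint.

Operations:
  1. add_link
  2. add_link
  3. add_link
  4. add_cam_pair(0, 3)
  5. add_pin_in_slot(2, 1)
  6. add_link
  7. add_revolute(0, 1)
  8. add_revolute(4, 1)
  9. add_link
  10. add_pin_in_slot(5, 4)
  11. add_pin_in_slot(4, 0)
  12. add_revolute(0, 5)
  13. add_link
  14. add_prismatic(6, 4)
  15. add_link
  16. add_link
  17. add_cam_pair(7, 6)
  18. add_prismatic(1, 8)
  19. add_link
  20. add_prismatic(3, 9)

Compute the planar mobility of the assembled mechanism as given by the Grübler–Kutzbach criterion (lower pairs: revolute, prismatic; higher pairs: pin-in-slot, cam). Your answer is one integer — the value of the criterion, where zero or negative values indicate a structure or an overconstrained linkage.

ground; <1,0,0>
#1 <2,0,0>
#2 <3,0,0>
#3 <4,0,0>
C:0↔3 J2 <4,0,1>
PS:2↔1 J2 <4,0,2>
#4 <5,0,2>
R:0↔1 J1 <5,1,2>
R:4↔1 J1 <5,2,2>
#5 <6,2,2>
PS:5↔4 J2 <6,2,3>
PS:4↔0 J2 <6,2,4>
R:0↔5 J1 <6,3,4>
#6 <7,3,4>
P:6↔4 J1 <7,4,4>
#7 <8,4,4>
#8 <9,4,4>
C:7↔6 J2 <9,4,5>
P:1↔8 J1 <9,5,5>
#9 <10,5,5>
P:3↔9 J1 <10,6,5>
3×9 − 2×6 − 1×5 = 10

M = 10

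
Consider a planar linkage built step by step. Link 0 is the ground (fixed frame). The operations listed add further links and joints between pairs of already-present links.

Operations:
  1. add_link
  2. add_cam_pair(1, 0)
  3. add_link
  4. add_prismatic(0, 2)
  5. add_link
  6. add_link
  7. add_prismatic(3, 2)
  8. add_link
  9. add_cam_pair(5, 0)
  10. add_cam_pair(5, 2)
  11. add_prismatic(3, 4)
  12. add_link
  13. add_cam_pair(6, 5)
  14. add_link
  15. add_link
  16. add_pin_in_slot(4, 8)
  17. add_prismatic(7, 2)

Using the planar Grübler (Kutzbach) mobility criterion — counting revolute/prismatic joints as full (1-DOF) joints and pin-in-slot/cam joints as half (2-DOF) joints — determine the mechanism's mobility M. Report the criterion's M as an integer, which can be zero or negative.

M = 11

L=1 J1=0 J2=0
add link → L=2 J1=0 J2=0
C@1,0 dof=2 J2 → L=2 J1=0 J2=1
add link → L=3 J1=0 J2=1
P@0,2 dof=1 J1 → L=3 J1=1 J2=1
add link → L=4 J1=1 J2=1
add link → L=5 J1=1 J2=1
P@3,2 dof=1 J1 → L=5 J1=2 J2=1
add link → L=6 J1=2 J2=1
C@5,0 dof=2 J2 → L=6 J1=2 J2=2
C@5,2 dof=2 J2 → L=6 J1=2 J2=3
P@3,4 dof=1 J1 → L=6 J1=3 J2=3
add link → L=7 J1=3 J2=3
C@6,5 dof=2 J2 → L=7 J1=3 J2=4
add link → L=8 J1=3 J2=4
add link → L=9 J1=3 J2=4
PS@4,8 dof=2 J2 → L=9 J1=3 J2=5
P@7,2 dof=1 J1 → L=9 J1=4 J2=5
M=3(L−1)−2J1−J2=3·8−2·4−5=11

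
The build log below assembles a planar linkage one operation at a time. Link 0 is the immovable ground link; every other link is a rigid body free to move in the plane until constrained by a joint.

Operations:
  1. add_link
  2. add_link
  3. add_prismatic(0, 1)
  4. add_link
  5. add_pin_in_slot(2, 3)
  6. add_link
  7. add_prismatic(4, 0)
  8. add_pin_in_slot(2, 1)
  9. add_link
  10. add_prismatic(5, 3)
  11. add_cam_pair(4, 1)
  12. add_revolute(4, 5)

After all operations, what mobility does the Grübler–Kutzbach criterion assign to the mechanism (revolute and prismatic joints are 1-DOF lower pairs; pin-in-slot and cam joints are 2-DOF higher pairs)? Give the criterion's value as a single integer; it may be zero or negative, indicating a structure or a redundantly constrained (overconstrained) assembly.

M = 4

[1;0;0] (link 0 is ground)
L+ [2;0;0]
L+ [3;0;0]
P(0,1)∈J1 [3;1;0]
L+ [4;1;0]
PS(2,3)∈J2 [4;1;1]
L+ [5;1;1]
P(4,0)∈J1 [5;2;1]
PS(2,1)∈J2 [5;2;2]
L+ [6;2;2]
P(5,3)∈J1 [6;3;2]
C(4,1)∈J2 [6;3;3]
R(4,5)∈J1 [6;4;3]
mobility = 15 − 8 − 3 = 4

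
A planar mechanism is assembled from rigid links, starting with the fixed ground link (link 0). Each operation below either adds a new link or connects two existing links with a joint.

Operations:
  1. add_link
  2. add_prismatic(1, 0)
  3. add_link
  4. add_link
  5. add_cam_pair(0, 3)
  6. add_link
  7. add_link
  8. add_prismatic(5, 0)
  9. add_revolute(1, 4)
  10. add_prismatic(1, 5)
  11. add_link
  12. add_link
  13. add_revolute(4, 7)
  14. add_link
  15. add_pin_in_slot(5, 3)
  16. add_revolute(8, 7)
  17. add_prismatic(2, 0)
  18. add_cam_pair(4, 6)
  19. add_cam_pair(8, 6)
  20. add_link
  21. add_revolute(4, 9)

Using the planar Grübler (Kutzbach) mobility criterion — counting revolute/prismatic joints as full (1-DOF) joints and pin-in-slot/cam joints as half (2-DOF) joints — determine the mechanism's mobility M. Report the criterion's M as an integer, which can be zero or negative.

L=1 J1=0 J2=0
add link → L=2 J1=0 J2=0
P@1,0 dof=1 J1 → L=2 J1=1 J2=0
add link → L=3 J1=1 J2=0
add link → L=4 J1=1 J2=0
C@0,3 dof=2 J2 → L=4 J1=1 J2=1
add link → L=5 J1=1 J2=1
add link → L=6 J1=1 J2=1
P@5,0 dof=1 J1 → L=6 J1=2 J2=1
R@1,4 dof=1 J1 → L=6 J1=3 J2=1
P@1,5 dof=1 J1 → L=6 J1=4 J2=1
add link → L=7 J1=4 J2=1
add link → L=8 J1=4 J2=1
R@4,7 dof=1 J1 → L=8 J1=5 J2=1
add link → L=9 J1=5 J2=1
PS@5,3 dof=2 J2 → L=9 J1=5 J2=2
R@8,7 dof=1 J1 → L=9 J1=6 J2=2
P@2,0 dof=1 J1 → L=9 J1=7 J2=2
C@4,6 dof=2 J2 → L=9 J1=7 J2=3
C@8,6 dof=2 J2 → L=9 J1=7 J2=4
add link → L=10 J1=7 J2=4
R@4,9 dof=1 J1 → L=10 J1=8 J2=4
M=3(L−1)−2J1−J2=3·9−2·8−4=7

M = 7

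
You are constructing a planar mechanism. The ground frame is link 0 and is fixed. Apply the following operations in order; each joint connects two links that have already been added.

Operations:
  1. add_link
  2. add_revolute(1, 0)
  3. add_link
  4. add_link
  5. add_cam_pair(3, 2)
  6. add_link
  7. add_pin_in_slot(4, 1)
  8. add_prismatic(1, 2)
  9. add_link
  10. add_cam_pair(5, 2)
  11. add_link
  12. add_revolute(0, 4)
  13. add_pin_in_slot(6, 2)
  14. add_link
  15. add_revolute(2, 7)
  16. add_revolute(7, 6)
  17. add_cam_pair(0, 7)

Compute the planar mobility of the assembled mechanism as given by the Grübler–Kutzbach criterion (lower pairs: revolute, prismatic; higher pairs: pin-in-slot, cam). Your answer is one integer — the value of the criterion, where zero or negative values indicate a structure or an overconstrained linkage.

M = 6

(L,J1,J2)=(1,0,0); link0 fixed
link1: (2,0,0)
R 1-0 [J1]: (2,1,0)
link2: (3,1,0)
link3: (4,1,0)
C 3-2 [J2]: (4,1,1)
link4: (5,1,1)
PS 4-1 [J2]: (5,1,2)
P 1-2 [J1]: (5,2,2)
link5: (6,2,2)
C 5-2 [J2]: (6,2,3)
link6: (7,2,3)
R 0-4 [J1]: (7,3,3)
PS 6-2 [J2]: (7,3,4)
link7: (8,3,4)
R 2-7 [J1]: (8,4,4)
R 7-6 [J1]: (8,5,4)
C 0-7 [J2]: (8,5,5)
Grübler: 3·7 − 2·5 − 5 = 6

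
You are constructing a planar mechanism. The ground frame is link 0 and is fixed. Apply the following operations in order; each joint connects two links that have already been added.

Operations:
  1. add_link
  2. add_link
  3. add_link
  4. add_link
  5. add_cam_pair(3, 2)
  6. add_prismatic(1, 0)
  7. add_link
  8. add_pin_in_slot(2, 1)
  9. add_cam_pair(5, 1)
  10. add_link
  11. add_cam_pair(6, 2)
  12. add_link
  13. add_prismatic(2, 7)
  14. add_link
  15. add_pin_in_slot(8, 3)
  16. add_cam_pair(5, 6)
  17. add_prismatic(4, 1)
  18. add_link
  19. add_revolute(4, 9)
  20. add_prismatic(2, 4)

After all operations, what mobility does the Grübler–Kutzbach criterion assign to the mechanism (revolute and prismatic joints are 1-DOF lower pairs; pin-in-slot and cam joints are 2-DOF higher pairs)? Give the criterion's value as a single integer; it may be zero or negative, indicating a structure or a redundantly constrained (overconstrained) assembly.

M = 11

(L,J1,J2)=(1,0,0); link0 fixed
link1: (2,0,0)
link2: (3,0,0)
link3: (4,0,0)
link4: (5,0,0)
C 3-2 [J2]: (5,0,1)
P 1-0 [J1]: (5,1,1)
link5: (6,1,1)
PS 2-1 [J2]: (6,1,2)
C 5-1 [J2]: (6,1,3)
link6: (7,1,3)
C 6-2 [J2]: (7,1,4)
link7: (8,1,4)
P 2-7 [J1]: (8,2,4)
link8: (9,2,4)
PS 8-3 [J2]: (9,2,5)
C 5-6 [J2]: (9,2,6)
P 4-1 [J1]: (9,3,6)
link9: (10,3,6)
R 4-9 [J1]: (10,4,6)
P 2-4 [J1]: (10,5,6)
Grübler: 3·9 − 2·5 − 6 = 11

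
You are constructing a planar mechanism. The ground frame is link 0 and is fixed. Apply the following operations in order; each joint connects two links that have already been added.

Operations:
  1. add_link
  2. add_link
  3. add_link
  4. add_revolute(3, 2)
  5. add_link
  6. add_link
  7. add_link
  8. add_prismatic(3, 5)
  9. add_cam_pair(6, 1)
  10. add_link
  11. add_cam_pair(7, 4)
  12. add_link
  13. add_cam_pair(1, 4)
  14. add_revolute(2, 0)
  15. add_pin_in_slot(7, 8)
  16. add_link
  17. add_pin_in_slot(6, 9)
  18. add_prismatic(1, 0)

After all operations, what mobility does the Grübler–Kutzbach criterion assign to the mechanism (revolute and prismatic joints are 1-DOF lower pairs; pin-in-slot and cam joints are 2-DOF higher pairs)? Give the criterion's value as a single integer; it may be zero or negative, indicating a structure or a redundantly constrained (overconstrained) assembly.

M = 14

[1;0;0] (link 0 is ground)
L+ [2;0;0]
L+ [3;0;0]
L+ [4;0;0]
R(3,2)∈J1 [4;1;0]
L+ [5;1;0]
L+ [6;1;0]
L+ [7;1;0]
P(3,5)∈J1 [7;2;0]
C(6,1)∈J2 [7;2;1]
L+ [8;2;1]
C(7,4)∈J2 [8;2;2]
L+ [9;2;2]
C(1,4)∈J2 [9;2;3]
R(2,0)∈J1 [9;3;3]
PS(7,8)∈J2 [9;3;4]
L+ [10;3;4]
PS(6,9)∈J2 [10;3;5]
P(1,0)∈J1 [10;4;5]
mobility = 27 − 8 − 5 = 14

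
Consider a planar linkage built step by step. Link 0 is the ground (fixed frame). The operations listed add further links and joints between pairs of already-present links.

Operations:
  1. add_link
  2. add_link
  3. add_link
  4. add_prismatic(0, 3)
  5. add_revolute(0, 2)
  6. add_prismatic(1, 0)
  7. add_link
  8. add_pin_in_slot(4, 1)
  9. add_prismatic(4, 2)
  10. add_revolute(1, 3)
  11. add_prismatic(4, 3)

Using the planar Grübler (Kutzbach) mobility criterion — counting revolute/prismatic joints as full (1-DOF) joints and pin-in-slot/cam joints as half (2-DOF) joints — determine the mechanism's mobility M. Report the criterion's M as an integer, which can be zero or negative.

M = -1

[1;0;0] (link 0 is ground)
L+ [2;0;0]
L+ [3;0;0]
L+ [4;0;0]
P(0,3)∈J1 [4;1;0]
R(0,2)∈J1 [4;2;0]
P(1,0)∈J1 [4;3;0]
L+ [5;3;0]
PS(4,1)∈J2 [5;3;1]
P(4,2)∈J1 [5;4;1]
R(1,3)∈J1 [5;5;1]
P(4,3)∈J1 [5;6;1]
mobility = 12 − 12 − 1 = -1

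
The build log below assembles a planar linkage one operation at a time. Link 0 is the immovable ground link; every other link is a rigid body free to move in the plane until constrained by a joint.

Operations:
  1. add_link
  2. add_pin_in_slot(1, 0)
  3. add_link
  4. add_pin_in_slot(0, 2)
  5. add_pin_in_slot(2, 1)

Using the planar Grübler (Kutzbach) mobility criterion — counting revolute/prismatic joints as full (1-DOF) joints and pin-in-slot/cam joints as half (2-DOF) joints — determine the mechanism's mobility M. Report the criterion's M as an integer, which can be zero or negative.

(L,J1,J2)=(1,0,0); link0 fixed
link1: (2,0,0)
PS 1-0 [J2]: (2,0,1)
link2: (3,0,1)
PS 0-2 [J2]: (3,0,2)
PS 2-1 [J2]: (3,0,3)
Grübler: 3·2 − 2·0 − 3 = 3

M = 3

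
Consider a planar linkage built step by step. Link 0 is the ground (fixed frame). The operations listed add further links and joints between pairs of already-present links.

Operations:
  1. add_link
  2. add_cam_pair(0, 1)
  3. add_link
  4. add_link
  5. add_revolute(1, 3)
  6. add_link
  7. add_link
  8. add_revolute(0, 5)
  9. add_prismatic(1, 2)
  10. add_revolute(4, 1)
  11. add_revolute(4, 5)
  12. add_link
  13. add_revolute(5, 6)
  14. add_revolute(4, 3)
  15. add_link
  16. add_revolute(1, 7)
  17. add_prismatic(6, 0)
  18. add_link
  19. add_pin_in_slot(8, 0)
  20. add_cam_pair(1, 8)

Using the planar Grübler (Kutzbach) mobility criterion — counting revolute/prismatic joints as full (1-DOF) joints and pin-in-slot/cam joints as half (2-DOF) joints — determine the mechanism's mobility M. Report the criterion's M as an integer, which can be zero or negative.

M = 3

ground; <1,0,0>
#1 <2,0,0>
C:0↔1 J2 <2,0,1>
#2 <3,0,1>
#3 <4,0,1>
R:1↔3 J1 <4,1,1>
#4 <5,1,1>
#5 <6,1,1>
R:0↔5 J1 <6,2,1>
P:1↔2 J1 <6,3,1>
R:4↔1 J1 <6,4,1>
R:4↔5 J1 <6,5,1>
#6 <7,5,1>
R:5↔6 J1 <7,6,1>
R:4↔3 J1 <7,7,1>
#7 <8,7,1>
R:1↔7 J1 <8,8,1>
P:6↔0 J1 <8,9,1>
#8 <9,9,1>
PS:8↔0 J2 <9,9,2>
C:1↔8 J2 <9,9,3>
3×8 − 2×9 − 1×3 = 3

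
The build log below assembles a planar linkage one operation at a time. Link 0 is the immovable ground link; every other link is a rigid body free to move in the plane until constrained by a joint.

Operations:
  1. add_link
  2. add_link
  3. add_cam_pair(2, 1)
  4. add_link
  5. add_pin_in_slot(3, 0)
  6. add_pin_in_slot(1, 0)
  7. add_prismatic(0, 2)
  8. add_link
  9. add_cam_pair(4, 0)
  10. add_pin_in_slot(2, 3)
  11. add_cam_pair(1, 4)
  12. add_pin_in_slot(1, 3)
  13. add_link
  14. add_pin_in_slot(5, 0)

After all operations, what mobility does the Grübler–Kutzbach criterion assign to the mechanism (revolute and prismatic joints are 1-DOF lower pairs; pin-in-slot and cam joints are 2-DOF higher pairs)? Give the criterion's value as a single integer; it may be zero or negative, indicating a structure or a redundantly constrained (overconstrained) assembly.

M = 5

ground; <1,0,0>
#1 <2,0,0>
#2 <3,0,0>
C:2↔1 J2 <3,0,1>
#3 <4,0,1>
PS:3↔0 J2 <4,0,2>
PS:1↔0 J2 <4,0,3>
P:0↔2 J1 <4,1,3>
#4 <5,1,3>
C:4↔0 J2 <5,1,4>
PS:2↔3 J2 <5,1,5>
C:1↔4 J2 <5,1,6>
PS:1↔3 J2 <5,1,7>
#5 <6,1,7>
PS:5↔0 J2 <6,1,8>
3×5 − 2×1 − 1×8 = 5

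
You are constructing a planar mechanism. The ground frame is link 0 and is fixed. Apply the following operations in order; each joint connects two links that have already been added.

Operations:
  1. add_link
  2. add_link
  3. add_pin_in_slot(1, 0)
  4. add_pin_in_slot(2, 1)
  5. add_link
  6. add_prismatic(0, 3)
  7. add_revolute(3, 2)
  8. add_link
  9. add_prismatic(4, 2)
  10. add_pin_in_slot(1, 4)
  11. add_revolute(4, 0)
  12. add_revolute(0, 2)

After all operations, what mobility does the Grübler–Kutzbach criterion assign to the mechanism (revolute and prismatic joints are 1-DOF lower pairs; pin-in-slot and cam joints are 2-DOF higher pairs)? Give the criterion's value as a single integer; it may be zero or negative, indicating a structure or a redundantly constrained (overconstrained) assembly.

[1;0;0] (link 0 is ground)
L+ [2;0;0]
L+ [3;0;0]
PS(1,0)∈J2 [3;0;1]
PS(2,1)∈J2 [3;0;2]
L+ [4;0;2]
P(0,3)∈J1 [4;1;2]
R(3,2)∈J1 [4;2;2]
L+ [5;2;2]
P(4,2)∈J1 [5;3;2]
PS(1,4)∈J2 [5;3;3]
R(4,0)∈J1 [5;4;3]
R(0,2)∈J1 [5;5;3]
mobility = 12 − 10 − 3 = -1

M = -1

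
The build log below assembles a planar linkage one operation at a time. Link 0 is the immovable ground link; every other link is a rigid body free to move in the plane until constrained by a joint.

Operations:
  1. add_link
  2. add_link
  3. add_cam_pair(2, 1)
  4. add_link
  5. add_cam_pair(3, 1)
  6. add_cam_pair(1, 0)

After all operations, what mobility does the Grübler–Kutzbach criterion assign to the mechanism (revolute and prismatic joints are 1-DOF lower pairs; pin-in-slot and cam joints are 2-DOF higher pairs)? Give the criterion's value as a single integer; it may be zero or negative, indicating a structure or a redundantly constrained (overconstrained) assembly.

M = 6

L=1 J1=0 J2=0
add link → L=2 J1=0 J2=0
add link → L=3 J1=0 J2=0
C@2,1 dof=2 J2 → L=3 J1=0 J2=1
add link → L=4 J1=0 J2=1
C@3,1 dof=2 J2 → L=4 J1=0 J2=2
C@1,0 dof=2 J2 → L=4 J1=0 J2=3
M=3(L−1)−2J1−J2=3·3−2·0−3=6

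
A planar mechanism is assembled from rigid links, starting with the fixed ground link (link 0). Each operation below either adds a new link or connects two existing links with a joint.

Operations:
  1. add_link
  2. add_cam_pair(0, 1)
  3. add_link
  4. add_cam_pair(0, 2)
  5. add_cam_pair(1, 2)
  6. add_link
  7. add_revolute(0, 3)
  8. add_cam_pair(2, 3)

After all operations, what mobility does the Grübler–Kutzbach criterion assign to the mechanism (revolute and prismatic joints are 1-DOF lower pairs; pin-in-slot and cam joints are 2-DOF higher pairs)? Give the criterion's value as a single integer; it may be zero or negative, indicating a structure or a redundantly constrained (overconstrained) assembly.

L=1 J1=0 J2=0
add link → L=2 J1=0 J2=0
C@0,1 dof=2 J2 → L=2 J1=0 J2=1
add link → L=3 J1=0 J2=1
C@0,2 dof=2 J2 → L=3 J1=0 J2=2
C@1,2 dof=2 J2 → L=3 J1=0 J2=3
add link → L=4 J1=0 J2=3
R@0,3 dof=1 J1 → L=4 J1=1 J2=3
C@2,3 dof=2 J2 → L=4 J1=1 J2=4
M=3(L−1)−2J1−J2=3·3−2·1−4=3

M = 3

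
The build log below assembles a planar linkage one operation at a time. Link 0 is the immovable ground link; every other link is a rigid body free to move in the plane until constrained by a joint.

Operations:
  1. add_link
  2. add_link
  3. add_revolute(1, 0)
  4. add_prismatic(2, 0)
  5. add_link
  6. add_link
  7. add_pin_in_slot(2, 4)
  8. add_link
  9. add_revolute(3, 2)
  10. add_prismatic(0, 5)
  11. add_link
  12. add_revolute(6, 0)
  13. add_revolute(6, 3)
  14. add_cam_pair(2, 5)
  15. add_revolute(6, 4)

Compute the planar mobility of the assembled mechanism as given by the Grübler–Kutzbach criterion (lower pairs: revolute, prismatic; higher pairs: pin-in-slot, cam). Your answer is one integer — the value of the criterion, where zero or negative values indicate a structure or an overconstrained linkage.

link 0 = ground. State L|J1|J2 = 1|0|0
+link1  2|0|0
+link2  3|0|0
R(1,0) f=1→J1  3|1|0
P(2,0) f=1→J1  3|2|0
+link3  4|2|0
+link4  5|2|0
PS(2,4) f=2→J2  5|2|1
+link5  6|2|1
R(3,2) f=1→J1  6|3|1
P(0,5) f=1→J1  6|4|1
+link6  7|4|1
R(6,0) f=1→J1  7|5|1
R(6,3) f=1→J1  7|6|1
C(2,5) f=2→J2  7|6|2
R(6,4) f=1→J1  7|7|2
M = 3(7−1)−2·7−2 = 18−14−2 = 2

M = 2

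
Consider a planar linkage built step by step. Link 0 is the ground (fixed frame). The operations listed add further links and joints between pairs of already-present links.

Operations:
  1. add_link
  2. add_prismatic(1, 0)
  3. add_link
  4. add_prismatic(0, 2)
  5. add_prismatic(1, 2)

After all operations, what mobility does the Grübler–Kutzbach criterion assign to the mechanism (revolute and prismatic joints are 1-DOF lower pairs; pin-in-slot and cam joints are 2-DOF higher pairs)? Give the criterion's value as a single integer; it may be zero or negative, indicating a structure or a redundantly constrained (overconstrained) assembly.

(L,J1,J2)=(1,0,0); link0 fixed
link1: (2,0,0)
P 1-0 [J1]: (2,1,0)
link2: (3,1,0)
P 0-2 [J1]: (3,2,0)
P 1-2 [J1]: (3,3,0)
Grübler: 3·2 − 2·3 − 0 = 0

M = 0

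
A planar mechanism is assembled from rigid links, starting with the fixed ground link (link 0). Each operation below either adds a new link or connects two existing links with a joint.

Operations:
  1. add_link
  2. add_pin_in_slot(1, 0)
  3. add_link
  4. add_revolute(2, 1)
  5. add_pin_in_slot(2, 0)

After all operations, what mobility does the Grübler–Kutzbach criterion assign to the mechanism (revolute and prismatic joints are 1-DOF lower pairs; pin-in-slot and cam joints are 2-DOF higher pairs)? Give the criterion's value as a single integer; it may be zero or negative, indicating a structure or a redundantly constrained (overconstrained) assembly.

link 0 = ground. State L|J1|J2 = 1|0|0
+link1  2|0|0
PS(1,0) f=2→J2  2|0|1
+link2  3|0|1
R(2,1) f=1→J1  3|1|1
PS(2,0) f=2→J2  3|1|2
M = 3(3−1)−2·1−2 = 6−2−2 = 2

M = 2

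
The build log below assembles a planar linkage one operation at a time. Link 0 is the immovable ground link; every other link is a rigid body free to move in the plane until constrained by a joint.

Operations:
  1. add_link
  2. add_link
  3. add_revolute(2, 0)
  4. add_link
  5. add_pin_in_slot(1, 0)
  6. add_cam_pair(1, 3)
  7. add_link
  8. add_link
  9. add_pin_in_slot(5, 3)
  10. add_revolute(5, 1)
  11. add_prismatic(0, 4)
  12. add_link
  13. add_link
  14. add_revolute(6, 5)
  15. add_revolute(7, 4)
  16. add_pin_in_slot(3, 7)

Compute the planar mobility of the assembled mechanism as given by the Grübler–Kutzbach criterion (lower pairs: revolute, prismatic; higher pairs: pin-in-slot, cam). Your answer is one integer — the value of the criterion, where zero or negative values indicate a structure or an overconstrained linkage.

M = 7

link 0 = ground. State L|J1|J2 = 1|0|0
+link1  2|0|0
+link2  3|0|0
R(2,0) f=1→J1  3|1|0
+link3  4|1|0
PS(1,0) f=2→J2  4|1|1
C(1,3) f=2→J2  4|1|2
+link4  5|1|2
+link5  6|1|2
PS(5,3) f=2→J2  6|1|3
R(5,1) f=1→J1  6|2|3
P(0,4) f=1→J1  6|3|3
+link6  7|3|3
+link7  8|3|3
R(6,5) f=1→J1  8|4|3
R(7,4) f=1→J1  8|5|3
PS(3,7) f=2→J2  8|5|4
M = 3(8−1)−2·5−4 = 21−10−4 = 7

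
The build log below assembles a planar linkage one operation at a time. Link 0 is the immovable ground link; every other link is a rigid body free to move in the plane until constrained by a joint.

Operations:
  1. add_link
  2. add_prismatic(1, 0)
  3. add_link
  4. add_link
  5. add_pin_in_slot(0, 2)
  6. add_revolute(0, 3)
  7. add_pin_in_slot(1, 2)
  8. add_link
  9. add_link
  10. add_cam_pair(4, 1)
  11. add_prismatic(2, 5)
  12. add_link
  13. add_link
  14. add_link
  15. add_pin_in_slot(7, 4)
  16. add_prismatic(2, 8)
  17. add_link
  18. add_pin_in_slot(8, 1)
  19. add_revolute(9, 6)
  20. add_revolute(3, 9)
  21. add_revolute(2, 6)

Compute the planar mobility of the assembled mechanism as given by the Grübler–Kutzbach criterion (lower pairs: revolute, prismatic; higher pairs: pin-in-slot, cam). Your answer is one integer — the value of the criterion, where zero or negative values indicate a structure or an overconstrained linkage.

(L,J1,J2)=(1,0,0); link0 fixed
link1: (2,0,0)
P 1-0 [J1]: (2,1,0)
link2: (3,1,0)
link3: (4,1,0)
PS 0-2 [J2]: (4,1,1)
R 0-3 [J1]: (4,2,1)
PS 1-2 [J2]: (4,2,2)
link4: (5,2,2)
link5: (6,2,2)
C 4-1 [J2]: (6,2,3)
P 2-5 [J1]: (6,3,3)
link6: (7,3,3)
link7: (8,3,3)
link8: (9,3,3)
PS 7-4 [J2]: (9,3,4)
P 2-8 [J1]: (9,4,4)
link9: (10,4,4)
PS 8-1 [J2]: (10,4,5)
R 9-6 [J1]: (10,5,5)
R 3-9 [J1]: (10,6,5)
R 2-6 [J1]: (10,7,5)
Grübler: 3·9 − 2·7 − 5 = 8

M = 8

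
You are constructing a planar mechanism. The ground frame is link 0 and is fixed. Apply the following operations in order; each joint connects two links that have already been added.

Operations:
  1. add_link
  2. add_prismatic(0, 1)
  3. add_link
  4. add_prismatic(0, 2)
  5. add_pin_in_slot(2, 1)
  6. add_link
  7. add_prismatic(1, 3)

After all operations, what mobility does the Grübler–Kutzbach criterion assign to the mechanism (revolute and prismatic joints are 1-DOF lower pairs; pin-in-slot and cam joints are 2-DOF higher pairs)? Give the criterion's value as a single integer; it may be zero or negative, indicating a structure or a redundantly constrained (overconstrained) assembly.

ground; <1,0,0>
#1 <2,0,0>
P:0↔1 J1 <2,1,0>
#2 <3,1,0>
P:0↔2 J1 <3,2,0>
PS:2↔1 J2 <3,2,1>
#3 <4,2,1>
P:1↔3 J1 <4,3,1>
3×3 − 2×3 − 1×1 = 2

M = 2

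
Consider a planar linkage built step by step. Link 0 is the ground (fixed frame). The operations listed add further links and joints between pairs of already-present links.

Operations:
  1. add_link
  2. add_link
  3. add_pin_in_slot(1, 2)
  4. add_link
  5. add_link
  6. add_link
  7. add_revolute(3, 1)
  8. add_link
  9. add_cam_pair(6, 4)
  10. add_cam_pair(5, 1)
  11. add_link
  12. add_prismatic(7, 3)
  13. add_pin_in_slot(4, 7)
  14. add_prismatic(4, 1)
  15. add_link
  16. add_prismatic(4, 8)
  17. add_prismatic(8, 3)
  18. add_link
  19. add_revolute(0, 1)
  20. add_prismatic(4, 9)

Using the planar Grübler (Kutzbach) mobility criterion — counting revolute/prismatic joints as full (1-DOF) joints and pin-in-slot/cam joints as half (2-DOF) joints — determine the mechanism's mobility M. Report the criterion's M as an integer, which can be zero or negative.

[1;0;0] (link 0 is ground)
L+ [2;0;0]
L+ [3;0;0]
PS(1,2)∈J2 [3;0;1]
L+ [4;0;1]
L+ [5;0;1]
L+ [6;0;1]
R(3,1)∈J1 [6;1;1]
L+ [7;1;1]
C(6,4)∈J2 [7;1;2]
C(5,1)∈J2 [7;1;3]
L+ [8;1;3]
P(7,3)∈J1 [8;2;3]
PS(4,7)∈J2 [8;2;4]
P(4,1)∈J1 [8;3;4]
L+ [9;3;4]
P(4,8)∈J1 [9;4;4]
P(8,3)∈J1 [9;5;4]
L+ [10;5;4]
R(0,1)∈J1 [10;6;4]
P(4,9)∈J1 [10;7;4]
mobility = 27 − 14 − 4 = 9

M = 9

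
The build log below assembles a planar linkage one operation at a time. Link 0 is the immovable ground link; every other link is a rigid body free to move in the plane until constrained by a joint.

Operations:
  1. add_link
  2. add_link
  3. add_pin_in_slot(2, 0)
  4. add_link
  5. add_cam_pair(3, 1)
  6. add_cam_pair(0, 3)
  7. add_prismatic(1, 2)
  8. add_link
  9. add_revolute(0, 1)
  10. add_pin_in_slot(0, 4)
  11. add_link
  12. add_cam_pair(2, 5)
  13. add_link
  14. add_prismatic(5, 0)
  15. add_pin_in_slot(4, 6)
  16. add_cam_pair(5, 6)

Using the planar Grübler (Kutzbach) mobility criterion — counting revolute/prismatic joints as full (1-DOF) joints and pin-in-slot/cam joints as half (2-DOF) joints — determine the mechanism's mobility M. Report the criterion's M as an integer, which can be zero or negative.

L=1 J1=0 J2=0
add link → L=2 J1=0 J2=0
add link → L=3 J1=0 J2=0
PS@2,0 dof=2 J2 → L=3 J1=0 J2=1
add link → L=4 J1=0 J2=1
C@3,1 dof=2 J2 → L=4 J1=0 J2=2
C@0,3 dof=2 J2 → L=4 J1=0 J2=3
P@1,2 dof=1 J1 → L=4 J1=1 J2=3
add link → L=5 J1=1 J2=3
R@0,1 dof=1 J1 → L=5 J1=2 J2=3
PS@0,4 dof=2 J2 → L=5 J1=2 J2=4
add link → L=6 J1=2 J2=4
C@2,5 dof=2 J2 → L=6 J1=2 J2=5
add link → L=7 J1=2 J2=5
P@5,0 dof=1 J1 → L=7 J1=3 J2=5
PS@4,6 dof=2 J2 → L=7 J1=3 J2=6
C@5,6 dof=2 J2 → L=7 J1=3 J2=7
M=3(L−1)−2J1−J2=3·6−2·3−7=5

M = 5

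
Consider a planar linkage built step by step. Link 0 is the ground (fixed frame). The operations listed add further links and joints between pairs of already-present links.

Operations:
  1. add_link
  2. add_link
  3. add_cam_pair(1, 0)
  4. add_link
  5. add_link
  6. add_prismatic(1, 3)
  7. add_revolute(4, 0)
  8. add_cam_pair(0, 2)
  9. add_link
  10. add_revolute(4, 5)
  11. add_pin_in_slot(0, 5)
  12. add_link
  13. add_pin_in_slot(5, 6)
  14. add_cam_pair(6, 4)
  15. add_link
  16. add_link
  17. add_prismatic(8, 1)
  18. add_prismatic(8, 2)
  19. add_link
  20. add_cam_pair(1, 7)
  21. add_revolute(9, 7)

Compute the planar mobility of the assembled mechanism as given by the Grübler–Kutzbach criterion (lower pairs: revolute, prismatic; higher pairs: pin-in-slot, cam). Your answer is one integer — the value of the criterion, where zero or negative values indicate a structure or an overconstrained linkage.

link 0 = ground. State L|J1|J2 = 1|0|0
+link1  2|0|0
+link2  3|0|0
C(1,0) f=2→J2  3|0|1
+link3  4|0|1
+link4  5|0|1
P(1,3) f=1→J1  5|1|1
R(4,0) f=1→J1  5|2|1
C(0,2) f=2→J2  5|2|2
+link5  6|2|2
R(4,5) f=1→J1  6|3|2
PS(0,5) f=2→J2  6|3|3
+link6  7|3|3
PS(5,6) f=2→J2  7|3|4
C(6,4) f=2→J2  7|3|5
+link7  8|3|5
+link8  9|3|5
P(8,1) f=1→J1  9|4|5
P(8,2) f=1→J1  9|5|5
+link9  10|5|5
C(1,7) f=2→J2  10|5|6
R(9,7) f=1→J1  10|6|6
M = 3(10−1)−2·6−6 = 27−12−6 = 9

M = 9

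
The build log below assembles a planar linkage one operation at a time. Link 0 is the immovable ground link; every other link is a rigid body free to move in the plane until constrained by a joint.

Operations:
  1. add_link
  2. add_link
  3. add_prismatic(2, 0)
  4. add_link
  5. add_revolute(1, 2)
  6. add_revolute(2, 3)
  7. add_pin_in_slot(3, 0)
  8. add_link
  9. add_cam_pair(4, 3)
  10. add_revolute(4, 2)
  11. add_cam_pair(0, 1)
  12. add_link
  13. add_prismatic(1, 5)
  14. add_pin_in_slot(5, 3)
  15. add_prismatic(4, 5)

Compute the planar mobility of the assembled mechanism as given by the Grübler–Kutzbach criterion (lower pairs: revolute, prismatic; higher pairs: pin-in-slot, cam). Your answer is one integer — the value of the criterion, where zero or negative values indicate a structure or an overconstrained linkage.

M = -1

[1;0;0] (link 0 is ground)
L+ [2;0;0]
L+ [3;0;0]
P(2,0)∈J1 [3;1;0]
L+ [4;1;0]
R(1,2)∈J1 [4;2;0]
R(2,3)∈J1 [4;3;0]
PS(3,0)∈J2 [4;3;1]
L+ [5;3;1]
C(4,3)∈J2 [5;3;2]
R(4,2)∈J1 [5;4;2]
C(0,1)∈J2 [5;4;3]
L+ [6;4;3]
P(1,5)∈J1 [6;5;3]
PS(5,3)∈J2 [6;5;4]
P(4,5)∈J1 [6;6;4]
mobility = 15 − 12 − 4 = -1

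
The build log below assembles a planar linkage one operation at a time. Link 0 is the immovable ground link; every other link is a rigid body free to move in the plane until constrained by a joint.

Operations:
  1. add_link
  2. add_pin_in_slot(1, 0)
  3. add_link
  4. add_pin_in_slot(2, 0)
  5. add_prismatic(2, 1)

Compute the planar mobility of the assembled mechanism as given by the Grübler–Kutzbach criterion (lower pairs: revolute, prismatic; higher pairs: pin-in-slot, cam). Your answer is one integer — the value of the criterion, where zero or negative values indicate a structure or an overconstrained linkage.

M = 2

(L,J1,J2)=(1,0,0); link0 fixed
link1: (2,0,0)
PS 1-0 [J2]: (2,0,1)
link2: (3,0,1)
PS 2-0 [J2]: (3,0,2)
P 2-1 [J1]: (3,1,2)
Grübler: 3·2 − 2·1 − 2 = 2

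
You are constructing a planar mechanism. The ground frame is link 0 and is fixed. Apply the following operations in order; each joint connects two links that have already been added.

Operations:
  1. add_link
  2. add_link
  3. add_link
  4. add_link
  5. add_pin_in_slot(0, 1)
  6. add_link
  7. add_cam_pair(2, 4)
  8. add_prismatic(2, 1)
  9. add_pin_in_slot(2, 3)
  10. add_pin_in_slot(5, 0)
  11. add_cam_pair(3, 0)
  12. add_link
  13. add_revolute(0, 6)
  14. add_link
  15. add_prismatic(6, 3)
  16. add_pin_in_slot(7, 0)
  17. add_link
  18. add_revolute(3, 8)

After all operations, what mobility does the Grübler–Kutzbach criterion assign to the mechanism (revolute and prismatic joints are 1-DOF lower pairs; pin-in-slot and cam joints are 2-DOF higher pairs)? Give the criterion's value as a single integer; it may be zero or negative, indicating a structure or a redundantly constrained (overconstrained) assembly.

link 0 = ground. State L|J1|J2 = 1|0|0
+link1  2|0|0
+link2  3|0|0
+link3  4|0|0
+link4  5|0|0
PS(0,1) f=2→J2  5|0|1
+link5  6|0|1
C(2,4) f=2→J2  6|0|2
P(2,1) f=1→J1  6|1|2
PS(2,3) f=2→J2  6|1|3
PS(5,0) f=2→J2  6|1|4
C(3,0) f=2→J2  6|1|5
+link6  7|1|5
R(0,6) f=1→J1  7|2|5
+link7  8|2|5
P(6,3) f=1→J1  8|3|5
PS(7,0) f=2→J2  8|3|6
+link8  9|3|6
R(3,8) f=1→J1  9|4|6
M = 3(9−1)−2·4−6 = 24−8−6 = 10

M = 10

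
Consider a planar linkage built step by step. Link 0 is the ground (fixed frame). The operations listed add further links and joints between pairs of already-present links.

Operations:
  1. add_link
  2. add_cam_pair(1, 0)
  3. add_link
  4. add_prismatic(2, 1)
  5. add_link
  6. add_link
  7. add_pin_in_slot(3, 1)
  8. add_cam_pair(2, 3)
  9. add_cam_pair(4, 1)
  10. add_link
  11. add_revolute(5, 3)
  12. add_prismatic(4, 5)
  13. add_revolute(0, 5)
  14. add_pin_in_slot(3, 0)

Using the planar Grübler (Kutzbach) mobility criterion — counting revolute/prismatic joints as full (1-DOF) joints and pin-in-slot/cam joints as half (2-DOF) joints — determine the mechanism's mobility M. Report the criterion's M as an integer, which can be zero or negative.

ground; <1,0,0>
#1 <2,0,0>
C:1↔0 J2 <2,0,1>
#2 <3,0,1>
P:2↔1 J1 <3,1,1>
#3 <4,1,1>
#4 <5,1,1>
PS:3↔1 J2 <5,1,2>
C:2↔3 J2 <5,1,3>
C:4↔1 J2 <5,1,4>
#5 <6,1,4>
R:5↔3 J1 <6,2,4>
P:4↔5 J1 <6,3,4>
R:0↔5 J1 <6,4,4>
PS:3↔0 J2 <6,4,5>
3×5 − 2×4 − 1×5 = 2

M = 2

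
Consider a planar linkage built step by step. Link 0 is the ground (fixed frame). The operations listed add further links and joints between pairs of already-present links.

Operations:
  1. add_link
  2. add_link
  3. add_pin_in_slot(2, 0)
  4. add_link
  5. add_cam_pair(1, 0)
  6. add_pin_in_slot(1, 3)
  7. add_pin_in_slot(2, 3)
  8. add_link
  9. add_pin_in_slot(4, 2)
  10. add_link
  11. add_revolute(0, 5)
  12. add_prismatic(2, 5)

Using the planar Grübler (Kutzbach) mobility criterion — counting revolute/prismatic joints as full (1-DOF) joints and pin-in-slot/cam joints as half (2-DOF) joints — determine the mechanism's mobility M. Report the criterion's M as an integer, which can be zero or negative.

M = 6

(L,J1,J2)=(1,0,0); link0 fixed
link1: (2,0,0)
link2: (3,0,0)
PS 2-0 [J2]: (3,0,1)
link3: (4,0,1)
C 1-0 [J2]: (4,0,2)
PS 1-3 [J2]: (4,0,3)
PS 2-3 [J2]: (4,0,4)
link4: (5,0,4)
PS 4-2 [J2]: (5,0,5)
link5: (6,0,5)
R 0-5 [J1]: (6,1,5)
P 2-5 [J1]: (6,2,5)
Grübler: 3·5 − 2·2 − 5 = 6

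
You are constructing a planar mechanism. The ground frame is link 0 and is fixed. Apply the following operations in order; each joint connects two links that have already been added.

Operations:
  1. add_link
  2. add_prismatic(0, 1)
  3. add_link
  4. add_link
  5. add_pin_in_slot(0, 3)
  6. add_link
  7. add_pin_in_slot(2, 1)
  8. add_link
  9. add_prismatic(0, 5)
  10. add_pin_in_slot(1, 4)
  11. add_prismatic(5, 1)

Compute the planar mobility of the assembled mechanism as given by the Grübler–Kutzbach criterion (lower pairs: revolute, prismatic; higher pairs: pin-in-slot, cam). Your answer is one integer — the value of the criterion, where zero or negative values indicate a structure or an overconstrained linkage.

M = 6

(L,J1,J2)=(1,0,0); link0 fixed
link1: (2,0,0)
P 0-1 [J1]: (2,1,0)
link2: (3,1,0)
link3: (4,1,0)
PS 0-3 [J2]: (4,1,1)
link4: (5,1,1)
PS 2-1 [J2]: (5,1,2)
link5: (6,1,2)
P 0-5 [J1]: (6,2,2)
PS 1-4 [J2]: (6,2,3)
P 5-1 [J1]: (6,3,3)
Grübler: 3·5 − 2·3 − 3 = 6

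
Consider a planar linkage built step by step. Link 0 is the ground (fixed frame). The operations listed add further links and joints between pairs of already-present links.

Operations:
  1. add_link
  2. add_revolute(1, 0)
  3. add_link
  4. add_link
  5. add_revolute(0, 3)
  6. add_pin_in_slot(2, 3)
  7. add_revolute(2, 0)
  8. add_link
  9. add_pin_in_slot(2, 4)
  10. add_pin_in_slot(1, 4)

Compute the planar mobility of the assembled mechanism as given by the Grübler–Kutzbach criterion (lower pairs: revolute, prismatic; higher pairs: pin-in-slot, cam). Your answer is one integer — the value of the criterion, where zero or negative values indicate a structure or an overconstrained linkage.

M = 3

ground; <1,0,0>
#1 <2,0,0>
R:1↔0 J1 <2,1,0>
#2 <3,1,0>
#3 <4,1,0>
R:0↔3 J1 <4,2,0>
PS:2↔3 J2 <4,2,1>
R:2↔0 J1 <4,3,1>
#4 <5,3,1>
PS:2↔4 J2 <5,3,2>
PS:1↔4 J2 <5,3,3>
3×4 − 2×3 − 1×3 = 3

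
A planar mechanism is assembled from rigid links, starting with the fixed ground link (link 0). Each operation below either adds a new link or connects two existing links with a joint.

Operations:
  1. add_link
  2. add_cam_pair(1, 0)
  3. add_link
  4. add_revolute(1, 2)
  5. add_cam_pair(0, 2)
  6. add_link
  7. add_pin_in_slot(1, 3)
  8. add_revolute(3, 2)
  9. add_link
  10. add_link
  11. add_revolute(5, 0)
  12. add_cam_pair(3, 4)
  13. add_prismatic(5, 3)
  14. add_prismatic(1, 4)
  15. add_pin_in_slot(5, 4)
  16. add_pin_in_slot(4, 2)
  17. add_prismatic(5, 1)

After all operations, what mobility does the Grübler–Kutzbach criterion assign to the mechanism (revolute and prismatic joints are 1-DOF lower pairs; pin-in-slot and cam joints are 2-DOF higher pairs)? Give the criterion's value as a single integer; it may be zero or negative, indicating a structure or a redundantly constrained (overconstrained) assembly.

link 0 = ground. State L|J1|J2 = 1|0|0
+link1  2|0|0
C(1,0) f=2→J2  2|0|1
+link2  3|0|1
R(1,2) f=1→J1  3|1|1
C(0,2) f=2→J2  3|1|2
+link3  4|1|2
PS(1,3) f=2→J2  4|1|3
R(3,2) f=1→J1  4|2|3
+link4  5|2|3
+link5  6|2|3
R(5,0) f=1→J1  6|3|3
C(3,4) f=2→J2  6|3|4
P(5,3) f=1→J1  6|4|4
P(1,4) f=1→J1  6|5|4
PS(5,4) f=2→J2  6|5|5
PS(4,2) f=2→J2  6|5|6
P(5,1) f=1→J1  6|6|6
M = 3(6−1)−2·6−6 = 15−12−6 = -3

M = -3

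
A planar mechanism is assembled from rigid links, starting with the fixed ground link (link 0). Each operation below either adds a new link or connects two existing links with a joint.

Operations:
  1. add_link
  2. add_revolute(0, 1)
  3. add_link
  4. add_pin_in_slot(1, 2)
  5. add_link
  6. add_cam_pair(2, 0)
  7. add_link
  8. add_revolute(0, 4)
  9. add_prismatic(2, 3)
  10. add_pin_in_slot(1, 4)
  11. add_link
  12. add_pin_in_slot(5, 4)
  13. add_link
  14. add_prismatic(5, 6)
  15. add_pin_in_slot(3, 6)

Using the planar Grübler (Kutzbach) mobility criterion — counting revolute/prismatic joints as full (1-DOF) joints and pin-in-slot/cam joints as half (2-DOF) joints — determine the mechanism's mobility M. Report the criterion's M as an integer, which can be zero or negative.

ground; <1,0,0>
#1 <2,0,0>
R:0↔1 J1 <2,1,0>
#2 <3,1,0>
PS:1↔2 J2 <3,1,1>
#3 <4,1,1>
C:2↔0 J2 <4,1,2>
#4 <5,1,2>
R:0↔4 J1 <5,2,2>
P:2↔3 J1 <5,3,2>
PS:1↔4 J2 <5,3,3>
#5 <6,3,3>
PS:5↔4 J2 <6,3,4>
#6 <7,3,4>
P:5↔6 J1 <7,4,4>
PS:3↔6 J2 <7,4,5>
3×6 − 2×4 − 1×5 = 5

M = 5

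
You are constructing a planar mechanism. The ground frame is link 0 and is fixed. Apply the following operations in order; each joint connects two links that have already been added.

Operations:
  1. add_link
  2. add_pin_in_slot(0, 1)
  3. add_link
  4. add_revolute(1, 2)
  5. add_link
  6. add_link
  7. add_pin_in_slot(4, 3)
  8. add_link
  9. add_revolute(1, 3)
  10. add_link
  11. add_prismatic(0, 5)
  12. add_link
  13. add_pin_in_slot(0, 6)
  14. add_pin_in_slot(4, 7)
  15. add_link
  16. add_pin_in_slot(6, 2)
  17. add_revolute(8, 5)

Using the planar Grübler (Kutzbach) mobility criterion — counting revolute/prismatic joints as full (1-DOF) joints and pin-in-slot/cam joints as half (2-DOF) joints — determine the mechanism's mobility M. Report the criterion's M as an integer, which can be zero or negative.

M = 11

ground; <1,0,0>
#1 <2,0,0>
PS:0↔1 J2 <2,0,1>
#2 <3,0,1>
R:1↔2 J1 <3,1,1>
#3 <4,1,1>
#4 <5,1,1>
PS:4↔3 J2 <5,1,2>
#5 <6,1,2>
R:1↔3 J1 <6,2,2>
#6 <7,2,2>
P:0↔5 J1 <7,3,2>
#7 <8,3,2>
PS:0↔6 J2 <8,3,3>
PS:4↔7 J2 <8,3,4>
#8 <9,3,4>
PS:6↔2 J2 <9,3,5>
R:8↔5 J1 <9,4,5>
3×8 − 2×4 − 1×5 = 11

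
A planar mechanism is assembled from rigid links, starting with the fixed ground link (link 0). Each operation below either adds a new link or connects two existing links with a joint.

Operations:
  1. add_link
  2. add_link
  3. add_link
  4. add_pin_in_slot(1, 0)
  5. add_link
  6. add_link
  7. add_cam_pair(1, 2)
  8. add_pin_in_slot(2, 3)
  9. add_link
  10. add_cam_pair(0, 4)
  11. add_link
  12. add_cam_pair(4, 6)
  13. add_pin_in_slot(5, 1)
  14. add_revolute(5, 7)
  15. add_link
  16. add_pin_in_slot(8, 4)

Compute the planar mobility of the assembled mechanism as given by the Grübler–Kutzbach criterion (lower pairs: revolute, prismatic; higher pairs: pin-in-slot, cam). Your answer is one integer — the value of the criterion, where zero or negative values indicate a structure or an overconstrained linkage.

M = 15

[1;0;0] (link 0 is ground)
L+ [2;0;0]
L+ [3;0;0]
L+ [4;0;0]
PS(1,0)∈J2 [4;0;1]
L+ [5;0;1]
L+ [6;0;1]
C(1,2)∈J2 [6;0;2]
PS(2,3)∈J2 [6;0;3]
L+ [7;0;3]
C(0,4)∈J2 [7;0;4]
L+ [8;0;4]
C(4,6)∈J2 [8;0;5]
PS(5,1)∈J2 [8;0;6]
R(5,7)∈J1 [8;1;6]
L+ [9;1;6]
PS(8,4)∈J2 [9;1;7]
mobility = 24 − 2 − 7 = 15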